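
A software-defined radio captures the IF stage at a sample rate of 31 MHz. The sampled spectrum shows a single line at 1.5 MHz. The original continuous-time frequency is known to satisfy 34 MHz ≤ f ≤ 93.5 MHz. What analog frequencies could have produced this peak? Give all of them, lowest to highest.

60.5 MHz, 63.5 MHz, 91.5 MHz

Frequencies that alias to 1.5 MHz are k·fs ± 1.5 MHz for integer k ≥ 0.
k=0: 1.5 MHz.
k=1: 29.5 MHz, 32.5 MHz.
k=2: 60.5 MHz, 63.5 MHz.
k=3: 91.5 MHz, 94.5 MHz.
k=4: 122.5 MHz, 125.5 MHz.
Within [34 MHz, 93.5 MHz]: 60.5 MHz, 63.5 MHz, 91.5 MHz.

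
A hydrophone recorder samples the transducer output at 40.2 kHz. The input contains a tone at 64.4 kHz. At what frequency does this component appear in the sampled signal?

16 kHz

64.4 kHz mod fs = 24.2 kHz.
24.2 kHz > fs/2 = 20.1 kHz, folds to fs − 24.2 kHz = 16 kHz.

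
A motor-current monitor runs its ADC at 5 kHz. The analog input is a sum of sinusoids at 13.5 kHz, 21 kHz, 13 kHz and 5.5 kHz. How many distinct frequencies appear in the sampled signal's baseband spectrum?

fs/2 = 2.5 kHz.
13.5 kHz mod fs = 3.5 kHz.
3.5 kHz > fs/2 = 2.5 kHz, folds to fs − 3.5 kHz = 1.5 kHz.
21 kHz mod fs = 1 kHz.
1 kHz ≤ fs/2 = 2.5 kHz, appears at 1 kHz.
13 kHz mod fs = 3 kHz.
3 kHz > fs/2 = 2.5 kHz, folds to fs − 3 kHz = 2 kHz.
5.5 kHz mod fs = 0.5 kHz.
0.5 kHz ≤ fs/2 = 2.5 kHz, appears at 0.5 kHz.
Distinct values: {0.5 kHz, 1 kHz, 1.5 kHz, 2 kHz} → 4.

4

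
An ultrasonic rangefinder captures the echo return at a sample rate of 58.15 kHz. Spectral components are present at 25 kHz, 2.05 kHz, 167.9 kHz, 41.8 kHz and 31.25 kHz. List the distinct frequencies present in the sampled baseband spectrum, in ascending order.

fs/2 = 29.075 kHz.
25 kHz ≤ fs/2 = 29.075 kHz, passes unchanged.
2.05 kHz ≤ fs/2 = 29.075 kHz, passes unchanged.
167.9 kHz mod fs = 51.6 kHz.
51.6 kHz > fs/2 = 29.075 kHz, folds to fs − 51.6 kHz = 6.55 kHz.
41.8 kHz > fs/2 = 29.075 kHz, folds to fs − 41.8 kHz = 16.35 kHz.
31.25 kHz > fs/2 = 29.075 kHz, folds to fs − 31.25 kHz = 26.9 kHz.
Distinct values: {2.05 kHz, 6.55 kHz, 16.35 kHz, 25 kHz, 26.9 kHz}.

2.05 kHz, 6.55 kHz, 16.35 kHz, 25 kHz, 26.9 kHz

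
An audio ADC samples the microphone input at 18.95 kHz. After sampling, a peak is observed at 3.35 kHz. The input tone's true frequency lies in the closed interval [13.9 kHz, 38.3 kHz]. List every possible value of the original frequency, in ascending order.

15.6 kHz, 22.3 kHz, 34.55 kHz

Frequencies that alias to 3.35 kHz are k·fs ± 3.35 kHz for integer k ≥ 0.
k=0: 3.35 kHz.
k=1: 15.6 kHz, 22.3 kHz.
k=2: 34.55 kHz, 41.25 kHz.
k=3: 53.5 kHz, 60.2 kHz.
Within [13.9 kHz, 38.3 kHz]: 15.6 kHz, 22.3 kHz, 34.55 kHz.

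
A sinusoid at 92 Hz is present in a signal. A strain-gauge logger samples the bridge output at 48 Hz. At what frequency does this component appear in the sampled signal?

4 Hz

92 Hz mod fs = 44 Hz.
44 Hz > fs/2 = 24 Hz, folds to fs − 44 Hz = 4 Hz.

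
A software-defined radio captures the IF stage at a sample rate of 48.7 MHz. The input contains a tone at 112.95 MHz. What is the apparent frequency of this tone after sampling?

112.95 MHz mod fs = 15.55 MHz.
15.55 MHz ≤ fs/2 = 24.35 MHz, appears at 15.55 MHz.

15.55 MHz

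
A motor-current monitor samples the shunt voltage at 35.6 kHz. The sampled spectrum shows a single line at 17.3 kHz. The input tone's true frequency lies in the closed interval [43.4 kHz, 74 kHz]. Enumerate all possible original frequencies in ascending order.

Frequencies that alias to 17.3 kHz are k·fs ± 17.3 kHz for integer k ≥ 0.
k=0: 17.3 kHz.
k=1: 18.3 kHz, 52.9 kHz.
k=2: 53.9 kHz, 88.5 kHz.
k=3: 89.5 kHz, 124.1 kHz.
Within [43.4 kHz, 74 kHz]: 52.9 kHz, 53.9 kHz.

52.9 kHz, 53.9 kHz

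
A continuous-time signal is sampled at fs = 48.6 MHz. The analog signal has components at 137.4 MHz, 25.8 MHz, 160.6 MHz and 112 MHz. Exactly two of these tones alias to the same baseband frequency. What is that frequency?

14.8 MHz

fs/2 = 24.3 MHz.
137.4 MHz mod fs = 40.2 MHz.
40.2 MHz > fs/2 = 24.3 MHz, folds to fs − 40.2 MHz = 8.4 MHz.
25.8 MHz > fs/2 = 24.3 MHz, folds to fs − 25.8 MHz = 22.8 MHz.
160.6 MHz mod fs = 14.8 MHz.
14.8 MHz ≤ fs/2 = 24.3 MHz, appears at 14.8 MHz.
112 MHz mod fs = 14.8 MHz.
14.8 MHz ≤ fs/2 = 24.3 MHz, appears at 14.8 MHz.
112 MHz and 160.6 MHz both map to 14.8 MHz.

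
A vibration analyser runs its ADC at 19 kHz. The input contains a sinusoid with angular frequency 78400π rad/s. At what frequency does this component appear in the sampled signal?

1.2 kHz

ω = 78400π rad/s → f = ω/(2π) = 39200 Hz = 39.2 kHz.
39.2 kHz mod fs = 1.2 kHz.
1.2 kHz ≤ fs/2 = 9.5 kHz, appears at 1.2 kHz.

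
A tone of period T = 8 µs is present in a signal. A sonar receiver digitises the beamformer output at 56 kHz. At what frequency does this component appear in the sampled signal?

T = 8 µs → f = 1/T = 125 kHz.
125 kHz mod fs = 13 kHz.
13 kHz ≤ fs/2 = 28 kHz, appears at 13 kHz.

13 kHz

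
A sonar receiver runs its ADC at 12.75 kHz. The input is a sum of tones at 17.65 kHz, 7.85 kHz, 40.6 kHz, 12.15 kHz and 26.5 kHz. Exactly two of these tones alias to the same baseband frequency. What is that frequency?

fs/2 = 6.375 kHz.
17.65 kHz mod fs = 4.9 kHz.
4.9 kHz ≤ fs/2 = 6.375 kHz, appears at 4.9 kHz.
7.85 kHz > fs/2 = 6.375 kHz, folds to fs − 7.85 kHz = 4.9 kHz.
40.6 kHz mod fs = 2.35 kHz.
2.35 kHz ≤ fs/2 = 6.375 kHz, appears at 2.35 kHz.
12.15 kHz > fs/2 = 6.375 kHz, folds to fs − 12.15 kHz = 0.6 kHz.
26.5 kHz mod fs = 1 kHz.
1 kHz ≤ fs/2 = 6.375 kHz, appears at 1 kHz.
7.85 kHz and 17.65 kHz both map to 4.9 kHz.

4.9 kHz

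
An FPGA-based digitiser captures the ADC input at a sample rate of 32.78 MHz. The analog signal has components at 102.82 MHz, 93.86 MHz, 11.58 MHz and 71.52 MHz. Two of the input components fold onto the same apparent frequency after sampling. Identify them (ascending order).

93.86 MHz, 102.82 MHz

fs/2 = 16.39 MHz.
102.82 MHz mod fs = 4.48 MHz.
4.48 MHz ≤ fs/2 = 16.39 MHz, appears at 4.48 MHz.
93.86 MHz mod fs = 28.3 MHz.
28.3 MHz > fs/2 = 16.39 MHz, folds to fs − 28.3 MHz = 4.48 MHz.
11.58 MHz ≤ fs/2 = 16.39 MHz, passes unchanged.
71.52 MHz mod fs = 5.96 MHz.
5.96 MHz ≤ fs/2 = 16.39 MHz, appears at 5.96 MHz.
93.86 MHz and 102.82 MHz both map to 4.48 MHz.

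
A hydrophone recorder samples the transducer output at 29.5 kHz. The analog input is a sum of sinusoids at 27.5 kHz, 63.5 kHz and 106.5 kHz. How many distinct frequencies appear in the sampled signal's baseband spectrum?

3

fs/2 = 14.75 kHz.
27.5 kHz > fs/2 = 14.75 kHz, folds to fs − 27.5 kHz = 2 kHz.
63.5 kHz mod fs = 4.5 kHz.
4.5 kHz ≤ fs/2 = 14.75 kHz, appears at 4.5 kHz.
106.5 kHz mod fs = 18 kHz.
18 kHz > fs/2 = 14.75 kHz, folds to fs − 18 kHz = 11.5 kHz.
Distinct values: {2 kHz, 4.5 kHz, 11.5 kHz} → 3.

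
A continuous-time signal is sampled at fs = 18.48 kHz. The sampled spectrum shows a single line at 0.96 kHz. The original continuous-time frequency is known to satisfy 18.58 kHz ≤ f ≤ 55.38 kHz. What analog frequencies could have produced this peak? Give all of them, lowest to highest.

Frequencies that alias to 0.96 kHz are k·fs ± 0.96 kHz for integer k ≥ 0.
k=0: 0.96 kHz.
k=1: 17.52 kHz, 19.44 kHz.
k=2: 36 kHz, 37.92 kHz.
k=3: 54.48 kHz, 56.4 kHz.
k=4: 72.96 kHz, 74.88 kHz.
Within [18.58 kHz, 55.38 kHz]: 19.44 kHz, 36 kHz, 37.92 kHz, 54.48 kHz.

19.44 kHz, 36 kHz, 37.92 kHz, 54.48 kHz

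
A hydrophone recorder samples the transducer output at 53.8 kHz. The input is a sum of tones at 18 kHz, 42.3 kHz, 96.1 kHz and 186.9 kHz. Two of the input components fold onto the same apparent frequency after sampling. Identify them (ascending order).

42.3 kHz, 96.1 kHz

fs/2 = 26.9 kHz.
18 kHz ≤ fs/2 = 26.9 kHz, passes unchanged.
42.3 kHz > fs/2 = 26.9 kHz, folds to fs − 42.3 kHz = 11.5 kHz.
96.1 kHz mod fs = 42.3 kHz.
42.3 kHz > fs/2 = 26.9 kHz, folds to fs − 42.3 kHz = 11.5 kHz.
186.9 kHz mod fs = 25.5 kHz.
25.5 kHz ≤ fs/2 = 26.9 kHz, appears at 25.5 kHz.
42.3 kHz and 96.1 kHz both map to 11.5 kHz.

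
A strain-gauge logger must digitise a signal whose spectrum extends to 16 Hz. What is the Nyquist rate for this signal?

32 Hz

Nyquist rate = 2 × 16 Hz = 32 Hz.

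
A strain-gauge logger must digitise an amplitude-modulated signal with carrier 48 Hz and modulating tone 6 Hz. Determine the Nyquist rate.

108 Hz

AM sidebands sit at fc ± fm = 42 Hz and 54 Hz.
Highest-frequency component: 54 Hz.
Nyquist rate = 2 × 54 Hz = 108 Hz.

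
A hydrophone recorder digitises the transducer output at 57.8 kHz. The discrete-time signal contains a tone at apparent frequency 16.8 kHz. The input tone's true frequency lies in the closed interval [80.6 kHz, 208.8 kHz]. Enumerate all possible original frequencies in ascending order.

98.8 kHz, 132.4 kHz, 156.6 kHz, 190.2 kHz

Frequencies that alias to 16.8 kHz are k·fs ± 16.8 kHz for integer k ≥ 0.
k=0: 16.8 kHz.
k=1: 41 kHz, 74.6 kHz.
k=2: 98.8 kHz, 132.4 kHz.
k=3: 156.6 kHz, 190.2 kHz.
k=4: 214.4 kHz, 248 kHz.
Within [80.6 kHz, 208.8 kHz]: 98.8 kHz, 132.4 kHz, 156.6 kHz, 190.2 kHz.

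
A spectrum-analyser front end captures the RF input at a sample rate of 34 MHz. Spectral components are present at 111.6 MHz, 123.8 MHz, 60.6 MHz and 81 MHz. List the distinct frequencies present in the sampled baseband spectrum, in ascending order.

7.4 MHz, 9.6 MHz, 12.2 MHz, 13 MHz

fs/2 = 17 MHz.
111.6 MHz mod fs = 9.6 MHz.
9.6 MHz ≤ fs/2 = 17 MHz, appears at 9.6 MHz.
123.8 MHz mod fs = 21.8 MHz.
21.8 MHz > fs/2 = 17 MHz, folds to fs − 21.8 MHz = 12.2 MHz.
60.6 MHz mod fs = 26.6 MHz.
26.6 MHz > fs/2 = 17 MHz, folds to fs − 26.6 MHz = 7.4 MHz.
81 MHz mod fs = 13 MHz.
13 MHz ≤ fs/2 = 17 MHz, appears at 13 MHz.
Distinct values: {7.4 MHz, 9.6 MHz, 12.2 MHz, 13 MHz}.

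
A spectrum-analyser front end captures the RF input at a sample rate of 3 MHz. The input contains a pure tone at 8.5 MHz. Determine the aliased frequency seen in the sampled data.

0.5 MHz

8.5 MHz mod fs = 2.5 MHz.
2.5 MHz > fs/2 = 1.5 MHz, folds to fs − 2.5 MHz = 0.5 MHz.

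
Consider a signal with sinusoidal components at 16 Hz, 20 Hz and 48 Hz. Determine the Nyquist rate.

Highest-frequency component: 48 Hz.
Nyquist rate = 2 × 48 Hz = 96 Hz.

96 Hz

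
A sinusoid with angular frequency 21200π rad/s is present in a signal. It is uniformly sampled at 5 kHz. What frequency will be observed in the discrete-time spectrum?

ω = 21200π rad/s → f = ω/(2π) = 10600 Hz = 10.6 kHz.
10.6 kHz mod fs = 0.6 kHz.
0.6 kHz ≤ fs/2 = 2.5 kHz, appears at 0.6 kHz.

0.6 kHz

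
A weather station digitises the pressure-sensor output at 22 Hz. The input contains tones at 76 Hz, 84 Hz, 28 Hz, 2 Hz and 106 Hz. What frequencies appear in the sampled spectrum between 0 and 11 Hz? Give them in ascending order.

2 Hz, 4 Hz, 6 Hz, 10 Hz

fs/2 = 11 Hz.
76 Hz mod fs = 10 Hz.
10 Hz ≤ fs/2 = 11 Hz, appears at 10 Hz.
84 Hz mod fs = 18 Hz.
18 Hz > fs/2 = 11 Hz, folds to fs − 18 Hz = 4 Hz.
28 Hz mod fs = 6 Hz.
6 Hz ≤ fs/2 = 11 Hz, appears at 6 Hz.
2 Hz ≤ fs/2 = 11 Hz, passes unchanged.
106 Hz mod fs = 18 Hz.
18 Hz > fs/2 = 11 Hz, folds to fs − 18 Hz = 4 Hz.
Distinct values: {2 Hz, 4 Hz, 6 Hz, 10 Hz}.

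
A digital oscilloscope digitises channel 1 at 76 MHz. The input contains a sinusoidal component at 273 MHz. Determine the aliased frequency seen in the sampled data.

31 MHz

273 MHz mod fs = 45 MHz.
45 MHz > fs/2 = 38 MHz, folds to fs − 45 MHz = 31 MHz.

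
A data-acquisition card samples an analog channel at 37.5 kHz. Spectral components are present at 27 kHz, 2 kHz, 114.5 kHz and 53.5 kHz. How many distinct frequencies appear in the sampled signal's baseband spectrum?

3

fs/2 = 18.75 kHz.
27 kHz > fs/2 = 18.75 kHz, folds to fs − 27 kHz = 10.5 kHz.
2 kHz ≤ fs/2 = 18.75 kHz, passes unchanged.
114.5 kHz mod fs = 2 kHz.
2 kHz ≤ fs/2 = 18.75 kHz, appears at 2 kHz.
53.5 kHz mod fs = 16 kHz.
16 kHz ≤ fs/2 = 18.75 kHz, appears at 16 kHz.
Distinct values: {2 kHz, 10.5 kHz, 16 kHz} → 3.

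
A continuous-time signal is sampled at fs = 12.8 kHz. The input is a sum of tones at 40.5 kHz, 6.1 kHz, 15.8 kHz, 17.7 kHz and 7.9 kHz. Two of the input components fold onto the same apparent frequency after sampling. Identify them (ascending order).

fs/2 = 6.4 kHz.
40.5 kHz mod fs = 2.1 kHz.
2.1 kHz ≤ fs/2 = 6.4 kHz, appears at 2.1 kHz.
6.1 kHz ≤ fs/2 = 6.4 kHz, passes unchanged.
15.8 kHz mod fs = 3 kHz.
3 kHz ≤ fs/2 = 6.4 kHz, appears at 3 kHz.
17.7 kHz mod fs = 4.9 kHz.
4.9 kHz ≤ fs/2 = 6.4 kHz, appears at 4.9 kHz.
7.9 kHz > fs/2 = 6.4 kHz, folds to fs − 7.9 kHz = 4.9 kHz.
7.9 kHz and 17.7 kHz both map to 4.9 kHz.

7.9 kHz, 17.7 kHz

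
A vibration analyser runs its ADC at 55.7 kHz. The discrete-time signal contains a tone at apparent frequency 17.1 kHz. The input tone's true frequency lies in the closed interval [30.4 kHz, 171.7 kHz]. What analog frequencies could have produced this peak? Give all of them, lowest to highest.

Frequencies that alias to 17.1 kHz are k·fs ± 17.1 kHz for integer k ≥ 0.
k=0: 17.1 kHz.
k=1: 38.6 kHz, 72.8 kHz.
k=2: 94.3 kHz, 128.5 kHz.
k=3: 150 kHz, 184.2 kHz.
k=4: 205.7 kHz, 239.9 kHz.
Within [30.4 kHz, 171.7 kHz]: 38.6 kHz, 72.8 kHz, 94.3 kHz, 128.5 kHz, 150 kHz.

38.6 kHz, 72.8 kHz, 94.3 kHz, 128.5 kHz, 150 kHz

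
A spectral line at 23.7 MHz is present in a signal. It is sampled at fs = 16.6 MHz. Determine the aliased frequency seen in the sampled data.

7.1 MHz

23.7 MHz mod fs = 7.1 MHz.
7.1 MHz ≤ fs/2 = 8.3 MHz, appears at 7.1 MHz.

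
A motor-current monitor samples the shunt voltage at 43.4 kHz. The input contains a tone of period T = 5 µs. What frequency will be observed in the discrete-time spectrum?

T = 5 µs → f = 1/T = 200 kHz.
200 kHz mod fs = 26.4 kHz.
26.4 kHz > fs/2 = 21.7 kHz, folds to fs − 26.4 kHz = 17 kHz.

17 kHz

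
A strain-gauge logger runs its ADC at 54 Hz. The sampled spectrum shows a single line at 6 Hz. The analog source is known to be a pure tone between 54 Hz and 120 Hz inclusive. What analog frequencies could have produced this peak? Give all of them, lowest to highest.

Frequencies that alias to 6 Hz are k·fs ± 6 Hz for integer k ≥ 0.
k=0: 6 Hz.
k=1: 48 Hz, 60 Hz.
k=2: 102 Hz, 114 Hz.
k=3: 156 Hz, 168 Hz.
Within [54 Hz, 120 Hz]: 60 Hz, 102 Hz, 114 Hz.

60 Hz, 102 Hz, 114 Hz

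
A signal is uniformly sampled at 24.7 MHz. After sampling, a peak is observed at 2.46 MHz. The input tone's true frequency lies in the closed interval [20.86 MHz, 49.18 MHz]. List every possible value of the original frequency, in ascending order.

22.24 MHz, 27.16 MHz, 46.94 MHz

Frequencies that alias to 2.46 MHz are k·fs ± 2.46 MHz for integer k ≥ 0.
k=0: 2.46 MHz.
k=1: 22.24 MHz, 27.16 MHz.
k=2: 46.94 MHz, 51.86 MHz.
k=3: 71.64 MHz, 76.56 MHz.
Within [20.86 MHz, 49.18 MHz]: 22.24 MHz, 27.16 MHz, 46.94 MHz.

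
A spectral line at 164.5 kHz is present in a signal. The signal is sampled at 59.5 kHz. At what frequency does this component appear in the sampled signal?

14 kHz

164.5 kHz mod fs = 45.5 kHz.
45.5 kHz > fs/2 = 29.75 kHz, folds to fs − 45.5 kHz = 14 kHz.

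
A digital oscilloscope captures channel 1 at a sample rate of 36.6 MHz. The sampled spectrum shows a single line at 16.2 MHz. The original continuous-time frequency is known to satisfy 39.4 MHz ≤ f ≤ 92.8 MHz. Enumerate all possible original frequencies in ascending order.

52.8 MHz, 57 MHz, 89.4 MHz

Frequencies that alias to 16.2 MHz are k·fs ± 16.2 MHz for integer k ≥ 0.
k=0: 16.2 MHz.
k=1: 20.4 MHz, 52.8 MHz.
k=2: 57 MHz, 89.4 MHz.
k=3: 93.6 MHz, 126 MHz.
Within [39.4 MHz, 92.8 MHz]: 52.8 MHz, 57 MHz, 89.4 MHz.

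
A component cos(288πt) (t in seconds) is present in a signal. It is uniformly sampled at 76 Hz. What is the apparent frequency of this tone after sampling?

8 Hz

ω = 288π rad/s → f = ω/(2π) = 144 Hz.
144 Hz mod fs = 68 Hz.
68 Hz > fs/2 = 38 Hz, folds to fs − 68 Hz = 8 Hz.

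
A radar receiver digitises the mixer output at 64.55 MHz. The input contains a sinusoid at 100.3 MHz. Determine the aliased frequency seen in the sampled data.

28.8 MHz

100.3 MHz mod fs = 35.75 MHz.
35.75 MHz > fs/2 = 32.275 MHz, folds to fs − 35.75 MHz = 28.8 MHz.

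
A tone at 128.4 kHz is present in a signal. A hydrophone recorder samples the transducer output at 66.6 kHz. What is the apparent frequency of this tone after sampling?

4.8 kHz

128.4 kHz mod fs = 61.8 kHz.
61.8 kHz > fs/2 = 33.3 kHz, folds to fs − 61.8 kHz = 4.8 kHz.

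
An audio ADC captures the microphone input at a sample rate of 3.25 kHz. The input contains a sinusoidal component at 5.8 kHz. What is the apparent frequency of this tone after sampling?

5.8 kHz mod fs = 2.55 kHz.
2.55 kHz > fs/2 = 1.625 kHz, folds to fs − 2.55 kHz = 0.7 kHz.

0.7 kHz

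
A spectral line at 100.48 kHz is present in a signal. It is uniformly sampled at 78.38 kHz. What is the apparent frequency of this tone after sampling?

100.48 kHz mod fs = 22.1 kHz.
22.1 kHz ≤ fs/2 = 39.19 kHz, appears at 22.1 kHz.

22.1 kHz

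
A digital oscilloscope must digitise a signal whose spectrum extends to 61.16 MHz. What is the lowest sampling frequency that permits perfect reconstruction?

Nyquist rate = 2 × 61.16 MHz = 122.32 MHz.

122.32 MHz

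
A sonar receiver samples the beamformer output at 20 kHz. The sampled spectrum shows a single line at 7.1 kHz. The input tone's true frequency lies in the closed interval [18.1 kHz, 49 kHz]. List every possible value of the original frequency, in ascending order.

27.1 kHz, 32.9 kHz, 47.1 kHz

Frequencies that alias to 7.1 kHz are k·fs ± 7.1 kHz for integer k ≥ 0.
k=0: 7.1 kHz.
k=1: 12.9 kHz, 27.1 kHz.
k=2: 32.9 kHz, 47.1 kHz.
k=3: 52.9 kHz, 67.1 kHz.
Within [18.1 kHz, 49 kHz]: 27.1 kHz, 32.9 kHz, 47.1 kHz.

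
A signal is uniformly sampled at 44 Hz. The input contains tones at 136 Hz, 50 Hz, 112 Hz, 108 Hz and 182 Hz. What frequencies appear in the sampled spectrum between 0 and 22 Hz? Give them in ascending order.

4 Hz, 6 Hz, 20 Hz

fs/2 = 22 Hz.
136 Hz mod fs = 4 Hz.
4 Hz ≤ fs/2 = 22 Hz, appears at 4 Hz.
50 Hz mod fs = 6 Hz.
6 Hz ≤ fs/2 = 22 Hz, appears at 6 Hz.
112 Hz mod fs = 24 Hz.
24 Hz > fs/2 = 22 Hz, folds to fs − 24 Hz = 20 Hz.
108 Hz mod fs = 20 Hz.
20 Hz ≤ fs/2 = 22 Hz, appears at 20 Hz.
182 Hz mod fs = 6 Hz.
6 Hz ≤ fs/2 = 22 Hz, appears at 6 Hz.
Distinct values: {4 Hz, 6 Hz, 20 Hz}.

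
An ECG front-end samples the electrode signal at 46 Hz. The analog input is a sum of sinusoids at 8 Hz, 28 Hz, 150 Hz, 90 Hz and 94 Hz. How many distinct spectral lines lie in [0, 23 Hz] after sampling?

fs/2 = 23 Hz.
8 Hz ≤ fs/2 = 23 Hz, passes unchanged.
28 Hz > fs/2 = 23 Hz, folds to fs − 28 Hz = 18 Hz.
150 Hz mod fs = 12 Hz.
12 Hz ≤ fs/2 = 23 Hz, appears at 12 Hz.
90 Hz mod fs = 44 Hz.
44 Hz > fs/2 = 23 Hz, folds to fs − 44 Hz = 2 Hz.
94 Hz mod fs = 2 Hz.
2 Hz ≤ fs/2 = 23 Hz, appears at 2 Hz.
Distinct values: {2 Hz, 8 Hz, 12 Hz, 18 Hz} → 4.

4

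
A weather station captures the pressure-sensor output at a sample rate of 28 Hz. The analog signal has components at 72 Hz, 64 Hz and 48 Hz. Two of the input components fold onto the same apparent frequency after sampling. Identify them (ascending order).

48 Hz, 64 Hz

fs/2 = 14 Hz.
72 Hz mod fs = 16 Hz.
16 Hz > fs/2 = 14 Hz, folds to fs − 16 Hz = 12 Hz.
64 Hz mod fs = 8 Hz.
8 Hz ≤ fs/2 = 14 Hz, appears at 8 Hz.
48 Hz mod fs = 20 Hz.
20 Hz > fs/2 = 14 Hz, folds to fs − 20 Hz = 8 Hz.
48 Hz and 64 Hz both map to 8 Hz.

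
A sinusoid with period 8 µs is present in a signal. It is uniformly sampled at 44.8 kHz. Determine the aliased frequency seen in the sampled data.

T = 8 µs → f = 1/T = 125 kHz.
125 kHz mod fs = 35.4 kHz.
35.4 kHz > fs/2 = 22.4 kHz, folds to fs − 35.4 kHz = 9.4 kHz.

9.4 kHz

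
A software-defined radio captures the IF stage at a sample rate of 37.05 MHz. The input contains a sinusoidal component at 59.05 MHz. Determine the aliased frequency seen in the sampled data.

59.05 MHz mod fs = 22 MHz.
22 MHz > fs/2 = 18.525 MHz, folds to fs − 22 MHz = 15.05 MHz.

15.05 MHz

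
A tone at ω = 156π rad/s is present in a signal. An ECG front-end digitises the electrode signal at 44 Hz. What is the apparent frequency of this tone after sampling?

ω = 156π rad/s → f = ω/(2π) = 78 Hz.
78 Hz mod fs = 34 Hz.
34 Hz > fs/2 = 22 Hz, folds to fs − 34 Hz = 10 Hz.

10 Hz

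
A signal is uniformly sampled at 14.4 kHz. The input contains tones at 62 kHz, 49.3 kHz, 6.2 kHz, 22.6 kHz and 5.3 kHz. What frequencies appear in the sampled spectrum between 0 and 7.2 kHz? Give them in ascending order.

4.4 kHz, 5.3 kHz, 6.1 kHz, 6.2 kHz

fs/2 = 7.2 kHz.
62 kHz mod fs = 4.4 kHz.
4.4 kHz ≤ fs/2 = 7.2 kHz, appears at 4.4 kHz.
49.3 kHz mod fs = 6.1 kHz.
6.1 kHz ≤ fs/2 = 7.2 kHz, appears at 6.1 kHz.
6.2 kHz ≤ fs/2 = 7.2 kHz, passes unchanged.
22.6 kHz mod fs = 8.2 kHz.
8.2 kHz > fs/2 = 7.2 kHz, folds to fs − 8.2 kHz = 6.2 kHz.
5.3 kHz ≤ fs/2 = 7.2 kHz, passes unchanged.
Distinct values: {4.4 kHz, 5.3 kHz, 6.1 kHz, 6.2 kHz}.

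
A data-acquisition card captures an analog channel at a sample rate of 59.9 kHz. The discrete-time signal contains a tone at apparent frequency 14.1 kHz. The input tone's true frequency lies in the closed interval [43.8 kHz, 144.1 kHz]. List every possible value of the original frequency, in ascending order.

45.8 kHz, 74 kHz, 105.7 kHz, 133.9 kHz

Frequencies that alias to 14.1 kHz are k·fs ± 14.1 kHz for integer k ≥ 0.
k=0: 14.1 kHz.
k=1: 45.8 kHz, 74 kHz.
k=2: 105.7 kHz, 133.9 kHz.
k=3: 165.6 kHz, 193.8 kHz.
Within [43.8 kHz, 144.1 kHz]: 45.8 kHz, 74 kHz, 105.7 kHz, 133.9 kHz.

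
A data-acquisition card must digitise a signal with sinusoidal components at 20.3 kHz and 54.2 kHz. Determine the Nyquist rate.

108.4 kHz

Highest-frequency component: 54.2 kHz.
Nyquist rate = 2 × 54.2 kHz = 108.4 kHz.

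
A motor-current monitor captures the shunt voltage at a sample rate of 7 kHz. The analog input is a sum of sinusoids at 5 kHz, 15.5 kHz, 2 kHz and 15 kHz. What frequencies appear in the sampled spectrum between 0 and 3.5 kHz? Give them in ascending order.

fs/2 = 3.5 kHz.
5 kHz > fs/2 = 3.5 kHz, folds to fs − 5 kHz = 2 kHz.
15.5 kHz mod fs = 1.5 kHz.
1.5 kHz ≤ fs/2 = 3.5 kHz, appears at 1.5 kHz.
2 kHz ≤ fs/2 = 3.5 kHz, passes unchanged.
15 kHz mod fs = 1 kHz.
1 kHz ≤ fs/2 = 3.5 kHz, appears at 1 kHz.
Distinct values: {1 kHz, 1.5 kHz, 2 kHz}.

1 kHz, 1.5 kHz, 2 kHz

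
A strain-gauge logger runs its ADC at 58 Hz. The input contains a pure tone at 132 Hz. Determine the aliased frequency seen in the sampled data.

132 Hz mod fs = 16 Hz.
16 Hz ≤ fs/2 = 29 Hz, appears at 16 Hz.

16 Hz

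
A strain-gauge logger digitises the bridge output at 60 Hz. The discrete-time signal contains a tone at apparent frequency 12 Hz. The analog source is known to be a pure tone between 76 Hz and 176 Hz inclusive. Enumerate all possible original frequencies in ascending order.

Frequencies that alias to 12 Hz are k·fs ± 12 Hz for integer k ≥ 0.
k=0: 12 Hz.
k=1: 48 Hz, 72 Hz.
k=2: 108 Hz, 132 Hz.
k=3: 168 Hz, 192 Hz.
k=4: 228 Hz, 252 Hz.
Within [76 Hz, 176 Hz]: 108 Hz, 132 Hz, 168 Hz.

108 Hz, 132 Hz, 168 Hz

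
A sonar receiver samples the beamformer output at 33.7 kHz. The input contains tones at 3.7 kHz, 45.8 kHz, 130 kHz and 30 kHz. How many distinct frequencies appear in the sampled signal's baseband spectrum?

fs/2 = 16.85 kHz.
3.7 kHz ≤ fs/2 = 16.85 kHz, passes unchanged.
45.8 kHz mod fs = 12.1 kHz.
12.1 kHz ≤ fs/2 = 16.85 kHz, appears at 12.1 kHz.
130 kHz mod fs = 28.9 kHz.
28.9 kHz > fs/2 = 16.85 kHz, folds to fs − 28.9 kHz = 4.8 kHz.
30 kHz > fs/2 = 16.85 kHz, folds to fs − 30 kHz = 3.7 kHz.
Distinct values: {3.7 kHz, 4.8 kHz, 12.1 kHz} → 3.

3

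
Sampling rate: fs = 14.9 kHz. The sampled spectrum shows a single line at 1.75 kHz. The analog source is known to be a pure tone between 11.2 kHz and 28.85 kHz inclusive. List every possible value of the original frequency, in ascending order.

13.15 kHz, 16.65 kHz, 28.05 kHz

Frequencies that alias to 1.75 kHz are k·fs ± 1.75 kHz for integer k ≥ 0.
k=0: 1.75 kHz.
k=1: 13.15 kHz, 16.65 kHz.
k=2: 28.05 kHz, 31.55 kHz.
k=3: 42.95 kHz, 46.45 kHz.
Within [11.2 kHz, 28.85 kHz]: 13.15 kHz, 16.65 kHz, 28.05 kHz.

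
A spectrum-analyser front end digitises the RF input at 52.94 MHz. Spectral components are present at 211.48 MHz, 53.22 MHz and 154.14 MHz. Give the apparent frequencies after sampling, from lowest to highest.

0.28 MHz, 4.68 MHz

fs/2 = 26.47 MHz.
211.48 MHz mod fs = 52.66 MHz.
52.66 MHz > fs/2 = 26.47 MHz, folds to fs − 52.66 MHz = 0.28 MHz.
53.22 MHz mod fs = 0.28 MHz.
0.28 MHz ≤ fs/2 = 26.47 MHz, appears at 0.28 MHz.
154.14 MHz mod fs = 48.26 MHz.
48.26 MHz > fs/2 = 26.47 MHz, folds to fs − 48.26 MHz = 4.68 MHz.
Distinct values: {0.28 MHz, 4.68 MHz}.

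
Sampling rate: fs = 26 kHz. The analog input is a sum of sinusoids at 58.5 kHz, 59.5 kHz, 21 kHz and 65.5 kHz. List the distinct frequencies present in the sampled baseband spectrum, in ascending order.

fs/2 = 13 kHz.
58.5 kHz mod fs = 6.5 kHz.
6.5 kHz ≤ fs/2 = 13 kHz, appears at 6.5 kHz.
59.5 kHz mod fs = 7.5 kHz.
7.5 kHz ≤ fs/2 = 13 kHz, appears at 7.5 kHz.
21 kHz > fs/2 = 13 kHz, folds to fs − 21 kHz = 5 kHz.
65.5 kHz mod fs = 13.5 kHz.
13.5 kHz > fs/2 = 13 kHz, folds to fs − 13.5 kHz = 12.5 kHz.
Distinct values: {5 kHz, 6.5 kHz, 7.5 kHz, 12.5 kHz}.

5 kHz, 6.5 kHz, 7.5 kHz, 12.5 kHz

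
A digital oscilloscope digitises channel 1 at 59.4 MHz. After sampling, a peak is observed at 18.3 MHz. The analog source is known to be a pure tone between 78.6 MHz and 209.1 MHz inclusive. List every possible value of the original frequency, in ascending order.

100.5 MHz, 137.1 MHz, 159.9 MHz, 196.5 MHz

Frequencies that alias to 18.3 MHz are k·fs ± 18.3 MHz for integer k ≥ 0.
k=0: 18.3 MHz.
k=1: 41.1 MHz, 77.7 MHz.
k=2: 100.5 MHz, 137.1 MHz.
k=3: 159.9 MHz, 196.5 MHz.
k=4: 219.3 MHz, 255.9 MHz.
Within [78.6 MHz, 209.1 MHz]: 100.5 MHz, 137.1 MHz, 159.9 MHz, 196.5 MHz.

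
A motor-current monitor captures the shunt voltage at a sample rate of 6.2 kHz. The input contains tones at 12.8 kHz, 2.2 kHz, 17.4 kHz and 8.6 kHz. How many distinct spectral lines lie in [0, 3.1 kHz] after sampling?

fs/2 = 3.1 kHz.
12.8 kHz mod fs = 0.4 kHz.
0.4 kHz ≤ fs/2 = 3.1 kHz, appears at 0.4 kHz.
2.2 kHz ≤ fs/2 = 3.1 kHz, passes unchanged.
17.4 kHz mod fs = 5 kHz.
5 kHz > fs/2 = 3.1 kHz, folds to fs − 5 kHz = 1.2 kHz.
8.6 kHz mod fs = 2.4 kHz.
2.4 kHz ≤ fs/2 = 3.1 kHz, appears at 2.4 kHz.
Distinct values: {0.4 kHz, 1.2 kHz, 2.2 kHz, 2.4 kHz} → 4.

4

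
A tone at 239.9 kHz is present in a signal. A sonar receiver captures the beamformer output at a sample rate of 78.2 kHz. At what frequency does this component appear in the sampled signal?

5.3 kHz

239.9 kHz mod fs = 5.3 kHz.
5.3 kHz ≤ fs/2 = 39.1 kHz, appears at 5.3 kHz.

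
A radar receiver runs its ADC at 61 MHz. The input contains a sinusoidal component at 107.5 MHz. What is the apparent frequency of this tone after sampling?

14.5 MHz

107.5 MHz mod fs = 46.5 MHz.
46.5 MHz > fs/2 = 30.5 MHz, folds to fs − 46.5 MHz = 14.5 MHz.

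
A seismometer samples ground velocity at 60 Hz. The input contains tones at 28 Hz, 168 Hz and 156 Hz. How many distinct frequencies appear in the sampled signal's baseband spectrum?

3

fs/2 = 30 Hz.
28 Hz ≤ fs/2 = 30 Hz, passes unchanged.
168 Hz mod fs = 48 Hz.
48 Hz > fs/2 = 30 Hz, folds to fs − 48 Hz = 12 Hz.
156 Hz mod fs = 36 Hz.
36 Hz > fs/2 = 30 Hz, folds to fs − 36 Hz = 24 Hz.
Distinct values: {12 Hz, 24 Hz, 28 Hz} → 3.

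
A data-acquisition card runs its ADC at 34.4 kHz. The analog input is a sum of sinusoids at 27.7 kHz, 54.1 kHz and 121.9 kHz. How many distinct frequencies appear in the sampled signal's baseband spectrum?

3

fs/2 = 17.2 kHz.
27.7 kHz > fs/2 = 17.2 kHz, folds to fs − 27.7 kHz = 6.7 kHz.
54.1 kHz mod fs = 19.7 kHz.
19.7 kHz > fs/2 = 17.2 kHz, folds to fs − 19.7 kHz = 14.7 kHz.
121.9 kHz mod fs = 18.7 kHz.
18.7 kHz > fs/2 = 17.2 kHz, folds to fs − 18.7 kHz = 15.7 kHz.
Distinct values: {6.7 kHz, 14.7 kHz, 15.7 kHz} → 3.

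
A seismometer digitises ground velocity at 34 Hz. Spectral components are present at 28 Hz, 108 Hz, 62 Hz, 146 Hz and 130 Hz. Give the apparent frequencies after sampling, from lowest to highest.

6 Hz, 10 Hz

fs/2 = 17 Hz.
28 Hz > fs/2 = 17 Hz, folds to fs − 28 Hz = 6 Hz.
108 Hz mod fs = 6 Hz.
6 Hz ≤ fs/2 = 17 Hz, appears at 6 Hz.
62 Hz mod fs = 28 Hz.
28 Hz > fs/2 = 17 Hz, folds to fs − 28 Hz = 6 Hz.
146 Hz mod fs = 10 Hz.
10 Hz ≤ fs/2 = 17 Hz, appears at 10 Hz.
130 Hz mod fs = 28 Hz.
28 Hz > fs/2 = 17 Hz, folds to fs − 28 Hz = 6 Hz.
Distinct values: {6 Hz, 10 Hz}.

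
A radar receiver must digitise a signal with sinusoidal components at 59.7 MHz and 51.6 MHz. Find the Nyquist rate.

119.4 MHz

Highest-frequency component: 59.7 MHz.
Nyquist rate = 2 × 59.7 MHz = 119.4 MHz.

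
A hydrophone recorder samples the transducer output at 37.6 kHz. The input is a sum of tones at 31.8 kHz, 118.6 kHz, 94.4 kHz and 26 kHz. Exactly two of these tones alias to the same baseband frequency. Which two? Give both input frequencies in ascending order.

31.8 kHz, 118.6 kHz

fs/2 = 18.8 kHz.
31.8 kHz > fs/2 = 18.8 kHz, folds to fs − 31.8 kHz = 5.8 kHz.
118.6 kHz mod fs = 5.8 kHz.
5.8 kHz ≤ fs/2 = 18.8 kHz, appears at 5.8 kHz.
94.4 kHz mod fs = 19.2 kHz.
19.2 kHz > fs/2 = 18.8 kHz, folds to fs − 19.2 kHz = 18.4 kHz.
26 kHz > fs/2 = 18.8 kHz, folds to fs − 26 kHz = 11.6 kHz.
31.8 kHz and 118.6 kHz both map to 5.8 kHz.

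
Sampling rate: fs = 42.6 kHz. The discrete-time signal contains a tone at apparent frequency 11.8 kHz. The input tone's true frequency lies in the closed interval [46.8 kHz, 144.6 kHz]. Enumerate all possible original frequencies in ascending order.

Frequencies that alias to 11.8 kHz are k·fs ± 11.8 kHz for integer k ≥ 0.
k=0: 11.8 kHz.
k=1: 30.8 kHz, 54.4 kHz.
k=2: 73.4 kHz, 97 kHz.
k=3: 116 kHz, 139.6 kHz.
k=4: 158.6 kHz, 182.2 kHz.
Within [46.8 kHz, 144.6 kHz]: 54.4 kHz, 73.4 kHz, 97 kHz, 116 kHz, 139.6 kHz.

54.4 kHz, 73.4 kHz, 97 kHz, 116 kHz, 139.6 kHz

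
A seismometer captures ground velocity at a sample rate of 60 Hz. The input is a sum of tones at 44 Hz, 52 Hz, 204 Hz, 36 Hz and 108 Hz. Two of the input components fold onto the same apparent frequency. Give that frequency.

24 Hz

fs/2 = 30 Hz.
44 Hz > fs/2 = 30 Hz, folds to fs − 44 Hz = 16 Hz.
52 Hz > fs/2 = 30 Hz, folds to fs − 52 Hz = 8 Hz.
204 Hz mod fs = 24 Hz.
24 Hz ≤ fs/2 = 30 Hz, appears at 24 Hz.
36 Hz > fs/2 = 30 Hz, folds to fs − 36 Hz = 24 Hz.
108 Hz mod fs = 48 Hz.
48 Hz > fs/2 = 30 Hz, folds to fs − 48 Hz = 12 Hz.
36 Hz and 204 Hz both map to 24 Hz.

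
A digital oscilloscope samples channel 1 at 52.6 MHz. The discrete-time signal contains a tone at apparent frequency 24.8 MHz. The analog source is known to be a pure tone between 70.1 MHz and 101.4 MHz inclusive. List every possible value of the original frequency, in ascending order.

Frequencies that alias to 24.8 MHz are k·fs ± 24.8 MHz for integer k ≥ 0.
k=0: 24.8 MHz.
k=1: 27.8 MHz, 77.4 MHz.
k=2: 80.4 MHz, 130 MHz.
k=3: 133 MHz, 182.6 MHz.
Within [70.1 MHz, 101.4 MHz]: 77.4 MHz, 80.4 MHz.

77.4 MHz, 80.4 MHz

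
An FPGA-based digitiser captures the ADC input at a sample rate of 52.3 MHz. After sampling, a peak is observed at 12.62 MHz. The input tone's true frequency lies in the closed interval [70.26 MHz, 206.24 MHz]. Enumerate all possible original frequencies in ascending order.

Frequencies that alias to 12.62 MHz are k·fs ± 12.62 MHz for integer k ≥ 0.
k=0: 12.62 MHz.
k=1: 39.68 MHz, 64.92 MHz.
k=2: 91.98 MHz, 117.22 MHz.
k=3: 144.28 MHz, 169.52 MHz.
k=4: 196.58 MHz, 221.82 MHz.
k=5: 248.88 MHz, 274.12 MHz.
Within [70.26 MHz, 206.24 MHz]: 91.98 MHz, 117.22 MHz, 144.28 MHz, 169.52 MHz, 196.58 MHz.

91.98 MHz, 117.22 MHz, 144.28 MHz, 169.52 MHz, 196.58 MHz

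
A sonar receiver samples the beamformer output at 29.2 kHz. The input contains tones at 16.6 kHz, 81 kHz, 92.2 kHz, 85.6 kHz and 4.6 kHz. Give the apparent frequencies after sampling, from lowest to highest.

2 kHz, 4.6 kHz, 6.6 kHz, 12.6 kHz

fs/2 = 14.6 kHz.
16.6 kHz > fs/2 = 14.6 kHz, folds to fs − 16.6 kHz = 12.6 kHz.
81 kHz mod fs = 22.6 kHz.
22.6 kHz > fs/2 = 14.6 kHz, folds to fs − 22.6 kHz = 6.6 kHz.
92.2 kHz mod fs = 4.6 kHz.
4.6 kHz ≤ fs/2 = 14.6 kHz, appears at 4.6 kHz.
85.6 kHz mod fs = 27.2 kHz.
27.2 kHz > fs/2 = 14.6 kHz, folds to fs − 27.2 kHz = 2 kHz.
4.6 kHz ≤ fs/2 = 14.6 kHz, passes unchanged.
Distinct values: {2 kHz, 4.6 kHz, 6.6 kHz, 12.6 kHz}.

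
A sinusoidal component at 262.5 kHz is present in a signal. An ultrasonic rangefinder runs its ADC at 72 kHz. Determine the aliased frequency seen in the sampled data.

262.5 kHz mod fs = 46.5 kHz.
46.5 kHz > fs/2 = 36 kHz, folds to fs − 46.5 kHz = 25.5 kHz.

25.5 kHz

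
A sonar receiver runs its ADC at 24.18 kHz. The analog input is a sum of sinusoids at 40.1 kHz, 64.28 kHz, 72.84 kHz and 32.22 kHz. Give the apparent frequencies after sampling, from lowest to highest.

0.3 kHz, 8.04 kHz, 8.26 kHz

fs/2 = 12.09 kHz.
40.1 kHz mod fs = 15.92 kHz.
15.92 kHz > fs/2 = 12.09 kHz, folds to fs − 15.92 kHz = 8.26 kHz.
64.28 kHz mod fs = 15.92 kHz.
15.92 kHz > fs/2 = 12.09 kHz, folds to fs − 15.92 kHz = 8.26 kHz.
72.84 kHz mod fs = 0.3 kHz.
0.3 kHz ≤ fs/2 = 12.09 kHz, appears at 0.3 kHz.
32.22 kHz mod fs = 8.04 kHz.
8.04 kHz ≤ fs/2 = 12.09 kHz, appears at 8.04 kHz.
Distinct values: {0.3 kHz, 8.04 kHz, 8.26 kHz}.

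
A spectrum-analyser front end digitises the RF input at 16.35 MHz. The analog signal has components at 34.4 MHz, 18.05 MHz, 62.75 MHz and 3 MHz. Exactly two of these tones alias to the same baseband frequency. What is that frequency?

1.7 MHz

fs/2 = 8.175 MHz.
34.4 MHz mod fs = 1.7 MHz.
1.7 MHz ≤ fs/2 = 8.175 MHz, appears at 1.7 MHz.
18.05 MHz mod fs = 1.7 MHz.
1.7 MHz ≤ fs/2 = 8.175 MHz, appears at 1.7 MHz.
62.75 MHz mod fs = 13.7 MHz.
13.7 MHz > fs/2 = 8.175 MHz, folds to fs − 13.7 MHz = 2.65 MHz.
3 MHz ≤ fs/2 = 8.175 MHz, passes unchanged.
18.05 MHz and 34.4 MHz both map to 1.7 MHz.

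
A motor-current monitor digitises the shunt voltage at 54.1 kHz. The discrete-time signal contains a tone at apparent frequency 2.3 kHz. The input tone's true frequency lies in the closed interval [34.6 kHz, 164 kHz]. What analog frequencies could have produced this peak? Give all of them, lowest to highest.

51.8 kHz, 56.4 kHz, 105.9 kHz, 110.5 kHz, 160 kHz

Frequencies that alias to 2.3 kHz are k·fs ± 2.3 kHz for integer k ≥ 0.
k=0: 2.3 kHz.
k=1: 51.8 kHz, 56.4 kHz.
k=2: 105.9 kHz, 110.5 kHz.
k=3: 160 kHz, 164.6 kHz.
k=4: 214.1 kHz, 218.7 kHz.
Within [34.6 kHz, 164 kHz]: 51.8 kHz, 56.4 kHz, 105.9 kHz, 110.5 kHz, 160 kHz.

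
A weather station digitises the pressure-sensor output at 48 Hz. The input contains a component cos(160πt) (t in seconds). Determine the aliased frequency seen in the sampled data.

ω = 160π rad/s → f = ω/(2π) = 80 Hz.
80 Hz mod fs = 32 Hz.
32 Hz > fs/2 = 24 Hz, folds to fs − 32 Hz = 16 Hz.

16 Hz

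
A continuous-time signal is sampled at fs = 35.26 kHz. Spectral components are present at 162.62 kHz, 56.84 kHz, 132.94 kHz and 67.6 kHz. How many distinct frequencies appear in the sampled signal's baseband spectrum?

fs/2 = 17.63 kHz.
162.62 kHz mod fs = 21.58 kHz.
21.58 kHz > fs/2 = 17.63 kHz, folds to fs − 21.58 kHz = 13.68 kHz.
56.84 kHz mod fs = 21.58 kHz.
21.58 kHz > fs/2 = 17.63 kHz, folds to fs − 21.58 kHz = 13.68 kHz.
132.94 kHz mod fs = 27.16 kHz.
27.16 kHz > fs/2 = 17.63 kHz, folds to fs − 27.16 kHz = 8.1 kHz.
67.6 kHz mod fs = 32.34 kHz.
32.34 kHz > fs/2 = 17.63 kHz, folds to fs − 32.34 kHz = 2.92 kHz.
Distinct values: {2.92 kHz, 8.1 kHz, 13.68 kHz} → 3.

3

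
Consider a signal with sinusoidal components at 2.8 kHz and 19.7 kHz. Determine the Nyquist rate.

39.4 kHz

Highest-frequency component: 19.7 kHz.
Nyquist rate = 2 × 19.7 kHz = 39.4 kHz.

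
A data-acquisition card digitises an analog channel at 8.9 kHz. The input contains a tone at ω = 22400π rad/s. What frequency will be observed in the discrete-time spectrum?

2.3 kHz

ω = 22400π rad/s → f = ω/(2π) = 11200 Hz = 11.2 kHz.
11.2 kHz mod fs = 2.3 kHz.
2.3 kHz ≤ fs/2 = 4.45 kHz, appears at 2.3 kHz.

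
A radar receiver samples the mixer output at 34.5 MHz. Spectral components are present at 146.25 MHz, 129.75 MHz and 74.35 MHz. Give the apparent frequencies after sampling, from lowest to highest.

5.35 MHz, 8.25 MHz

fs/2 = 17.25 MHz.
146.25 MHz mod fs = 8.25 MHz.
8.25 MHz ≤ fs/2 = 17.25 MHz, appears at 8.25 MHz.
129.75 MHz mod fs = 26.25 MHz.
26.25 MHz > fs/2 = 17.25 MHz, folds to fs − 26.25 MHz = 8.25 MHz.
74.35 MHz mod fs = 5.35 MHz.
5.35 MHz ≤ fs/2 = 17.25 MHz, appears at 5.35 MHz.
Distinct values: {5.35 MHz, 8.25 MHz}.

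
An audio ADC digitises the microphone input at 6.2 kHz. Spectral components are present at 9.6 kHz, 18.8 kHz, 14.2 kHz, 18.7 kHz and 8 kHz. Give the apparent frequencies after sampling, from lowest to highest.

0.1 kHz, 0.2 kHz, 1.8 kHz, 2.8 kHz

fs/2 = 3.1 kHz.
9.6 kHz mod fs = 3.4 kHz.
3.4 kHz > fs/2 = 3.1 kHz, folds to fs − 3.4 kHz = 2.8 kHz.
18.8 kHz mod fs = 0.2 kHz.
0.2 kHz ≤ fs/2 = 3.1 kHz, appears at 0.2 kHz.
14.2 kHz mod fs = 1.8 kHz.
1.8 kHz ≤ fs/2 = 3.1 kHz, appears at 1.8 kHz.
18.7 kHz mod fs = 0.1 kHz.
0.1 kHz ≤ fs/2 = 3.1 kHz, appears at 0.1 kHz.
8 kHz mod fs = 1.8 kHz.
1.8 kHz ≤ fs/2 = 3.1 kHz, appears at 1.8 kHz.
Distinct values: {0.1 kHz, 0.2 kHz, 1.8 kHz, 2.8 kHz}.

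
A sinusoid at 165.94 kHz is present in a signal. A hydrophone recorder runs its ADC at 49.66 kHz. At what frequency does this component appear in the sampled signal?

16.96 kHz

165.94 kHz mod fs = 16.96 kHz.
16.96 kHz ≤ fs/2 = 24.83 kHz, appears at 16.96 kHz.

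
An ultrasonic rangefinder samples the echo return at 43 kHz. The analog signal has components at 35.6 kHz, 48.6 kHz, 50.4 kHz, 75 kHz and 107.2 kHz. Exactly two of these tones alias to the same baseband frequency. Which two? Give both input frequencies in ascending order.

fs/2 = 21.5 kHz.
35.6 kHz > fs/2 = 21.5 kHz, folds to fs − 35.6 kHz = 7.4 kHz.
48.6 kHz mod fs = 5.6 kHz.
5.6 kHz ≤ fs/2 = 21.5 kHz, appears at 5.6 kHz.
50.4 kHz mod fs = 7.4 kHz.
7.4 kHz ≤ fs/2 = 21.5 kHz, appears at 7.4 kHz.
75 kHz mod fs = 32 kHz.
32 kHz > fs/2 = 21.5 kHz, folds to fs − 32 kHz = 11 kHz.
107.2 kHz mod fs = 21.2 kHz.
21.2 kHz ≤ fs/2 = 21.5 kHz, appears at 21.2 kHz.
35.6 kHz and 50.4 kHz both map to 7.4 kHz.

35.6 kHz, 50.4 kHz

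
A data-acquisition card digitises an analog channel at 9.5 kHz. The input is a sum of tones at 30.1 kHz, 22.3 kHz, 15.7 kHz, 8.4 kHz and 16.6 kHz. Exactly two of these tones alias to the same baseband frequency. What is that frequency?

fs/2 = 4.75 kHz.
30.1 kHz mod fs = 1.6 kHz.
1.6 kHz ≤ fs/2 = 4.75 kHz, appears at 1.6 kHz.
22.3 kHz mod fs = 3.3 kHz.
3.3 kHz ≤ fs/2 = 4.75 kHz, appears at 3.3 kHz.
15.7 kHz mod fs = 6.2 kHz.
6.2 kHz > fs/2 = 4.75 kHz, folds to fs − 6.2 kHz = 3.3 kHz.
8.4 kHz > fs/2 = 4.75 kHz, folds to fs − 8.4 kHz = 1.1 kHz.
16.6 kHz mod fs = 7.1 kHz.
7.1 kHz > fs/2 = 4.75 kHz, folds to fs − 7.1 kHz = 2.4 kHz.
15.7 kHz and 22.3 kHz both map to 3.3 kHz.

3.3 kHz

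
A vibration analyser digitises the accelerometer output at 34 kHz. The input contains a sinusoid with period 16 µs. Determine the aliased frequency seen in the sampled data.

T = 16 µs → f = 1/T = 62.5 kHz.
62.5 kHz mod fs = 28.5 kHz.
28.5 kHz > fs/2 = 17 kHz, folds to fs − 28.5 kHz = 5.5 kHz.

5.5 kHz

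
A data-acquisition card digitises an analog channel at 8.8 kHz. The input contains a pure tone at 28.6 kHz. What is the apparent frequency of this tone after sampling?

28.6 kHz mod fs = 2.2 kHz.
2.2 kHz ≤ fs/2 = 4.4 kHz, appears at 2.2 kHz.

2.2 kHz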